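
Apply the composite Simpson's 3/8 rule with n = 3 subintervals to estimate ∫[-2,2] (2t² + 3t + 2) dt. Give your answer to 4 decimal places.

h = (2 − (-2))/3 = 1.333333.
Nodes t₀,…,t₃ = -2, -0.666667, 0.666667, 2.
f(t) = 2t² + 3t + 2: f₀=4, f₁=0.888889, f₂=4.888889, f₃=16.
(3h/8)·[f₀ + 3f₁ + 3f₂ + f₃] = 0.5·(37.333333) = 18.6667.

18.6667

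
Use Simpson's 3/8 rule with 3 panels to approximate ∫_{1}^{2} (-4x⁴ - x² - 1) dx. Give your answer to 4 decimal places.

-28.1481

h = (2 − 1)/3 = 0.333333.
Nodes x₀,…,x₃ = 1, 1.333333, 1.666667, 2.
f(x) = -4x⁴ - x² - 1: f₀=-6, f₁=-15.419753, f₂=-34.641975, f₃=-69.
(3h/8)·[f₀ + 3f₁ + 3f₂ + f₃] = 0.125·(-225.185185) = -28.1481.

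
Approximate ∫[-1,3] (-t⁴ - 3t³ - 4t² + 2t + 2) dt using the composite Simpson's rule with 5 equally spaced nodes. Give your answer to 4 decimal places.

-130.6667

h = (3 − (-1))/4 = 1.
Nodes t₀,…,t₄ = -1, 0, 1, 2, 3.
f(t) = -t⁴ - 3t³ - 4t² + 2t + 2: f₀=-2, f₁=2, f₂=-4, f₃=-50, f₄=-190.
(h/3)·[f₀ + 4f₁ + 2f₂ + 4f₃ + f₄] = 0.333333·(-392) = -130.6667.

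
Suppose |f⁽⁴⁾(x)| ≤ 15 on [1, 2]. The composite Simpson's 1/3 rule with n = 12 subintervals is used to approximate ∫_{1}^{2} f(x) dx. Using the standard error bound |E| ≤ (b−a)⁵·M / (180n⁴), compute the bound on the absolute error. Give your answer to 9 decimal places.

0.000004019

|E| ≤ (1)⁵·15 / (180·12⁴) = 15/3732480 = 0.000004019.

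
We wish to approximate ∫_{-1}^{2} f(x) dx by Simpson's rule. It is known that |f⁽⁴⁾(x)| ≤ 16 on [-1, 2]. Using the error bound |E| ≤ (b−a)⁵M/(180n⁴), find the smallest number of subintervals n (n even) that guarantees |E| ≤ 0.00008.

24

Need 3888/(180n⁴) ≤ 0.00008.
n⁴ ≥ 3888/(180·0.00008) = 270000 ⇒ n ≥ 22.7951, so the smallest even n is 24. (n must be even for Simpson's rule.)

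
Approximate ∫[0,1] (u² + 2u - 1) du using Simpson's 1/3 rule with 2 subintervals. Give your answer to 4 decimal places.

h = (1 − 0)/2 = 0.5.
Nodes u₀,…,u₂ = 0, 0.5, 1.
f(u) = u² + 2u - 1: f₀=-1, f₁=0.25, f₂=2.
(h/3)·[f₀ + 4f₁ + f₂] = 0.166667·(2) = 0.3333.

0.3333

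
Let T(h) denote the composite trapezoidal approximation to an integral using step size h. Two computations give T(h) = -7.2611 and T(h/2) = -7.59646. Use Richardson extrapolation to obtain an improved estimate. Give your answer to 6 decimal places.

-7.708247

R = (4·T(h/2) − T(h)) / 3 = (4·(-7.59646) − (-7.2611))/3 = (-23.12474)/3 = -7.708247.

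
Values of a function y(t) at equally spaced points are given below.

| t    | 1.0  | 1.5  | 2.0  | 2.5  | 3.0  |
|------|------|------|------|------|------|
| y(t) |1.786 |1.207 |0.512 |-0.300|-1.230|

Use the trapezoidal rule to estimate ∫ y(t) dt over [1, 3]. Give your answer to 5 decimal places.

h = 0.5, n = 4.
(h/2)·[y₀ + 2y₁ + 2y₂ + 2y₃ + y₄] = 0.25·(3.394) = 0.84850.

0.84850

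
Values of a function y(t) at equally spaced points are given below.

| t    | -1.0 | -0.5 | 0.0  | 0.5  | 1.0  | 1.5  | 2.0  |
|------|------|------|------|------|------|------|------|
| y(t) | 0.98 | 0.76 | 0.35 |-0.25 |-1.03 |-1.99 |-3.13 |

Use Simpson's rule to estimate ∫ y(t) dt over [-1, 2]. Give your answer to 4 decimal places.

h = 0.5, n = 6.
(h/3)·[y₀ + 4y₁ + 2y₂ + 4y₃ + 2y₄ + 4y₅ + y₆] = 0.166667·(-9.43) = -1.5717.

-1.5717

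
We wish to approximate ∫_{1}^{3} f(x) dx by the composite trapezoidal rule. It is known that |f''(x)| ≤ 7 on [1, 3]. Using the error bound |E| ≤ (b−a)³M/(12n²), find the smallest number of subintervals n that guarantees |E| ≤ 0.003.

40

Need 56/(12n²) ≤ 0.003.
n² ≥ 56/(12·0.003) = 1555.56 ⇒ n ≥ 39.4405, so the smallest n is 40.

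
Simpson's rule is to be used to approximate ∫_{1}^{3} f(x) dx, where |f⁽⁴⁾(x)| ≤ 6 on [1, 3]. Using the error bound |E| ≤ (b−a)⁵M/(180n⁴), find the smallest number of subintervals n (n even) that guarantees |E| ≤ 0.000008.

20

Need 192/(180n⁴) ≤ 0.000008.
n⁴ ≥ 192/(180·0.000008) = 133333 ⇒ n ≥ 19.1089, so the smallest even n is 20. (n must be even for Simpson's rule.)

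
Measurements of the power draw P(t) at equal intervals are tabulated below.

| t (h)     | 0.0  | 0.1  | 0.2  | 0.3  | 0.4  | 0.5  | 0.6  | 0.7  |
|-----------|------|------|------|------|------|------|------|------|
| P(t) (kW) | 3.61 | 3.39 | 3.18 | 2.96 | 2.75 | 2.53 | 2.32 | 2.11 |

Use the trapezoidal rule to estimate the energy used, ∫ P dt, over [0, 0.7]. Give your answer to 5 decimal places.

1.99900

h = 0.1, n = 7.
(h/2)·[y₀ + 2y₁ + 2y₂ + 2y₃ + 2y₄ + 2y₅ + 2y₆ + y₇] = 0.05·(39.98) = 1.99900.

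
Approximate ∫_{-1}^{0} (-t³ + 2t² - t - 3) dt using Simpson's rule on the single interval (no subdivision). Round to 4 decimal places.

-1.5833

S = (b−a)/6 · [f(-1) + 4f(-0.5) + f(0)] = 0.166667·[1 + 4·(-1.875) + (-3)] = -1.5833.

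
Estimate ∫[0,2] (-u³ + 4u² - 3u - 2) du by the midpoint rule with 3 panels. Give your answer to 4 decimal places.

h = (2 − 0)/3 = 0.666667.
Midpoints m₁,…,m₃ = 0.333333, 1, 1.666667.
f(m₁)=-2.592593, f(m₂)=-2, f(m₃)=-0.518519.
h·[f(m₁) + f(m₂) + f(m₃)] = 0.666667·(-5.111111) = -3.4074.

-3.4074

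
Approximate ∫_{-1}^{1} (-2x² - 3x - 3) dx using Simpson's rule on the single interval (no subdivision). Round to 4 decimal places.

-7.3333

S = (b−a)/6 · [f(-1) + 4f(0) + f(1)] = 0.333333·[(-2) + 4·(-3) + (-8)] = -7.3333.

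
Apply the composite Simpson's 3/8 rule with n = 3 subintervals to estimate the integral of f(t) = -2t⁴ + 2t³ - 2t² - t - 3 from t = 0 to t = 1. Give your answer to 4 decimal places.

h = (1 − 0)/3 = 0.333333.
Nodes t₀,…,t₃ = 0, 0.333333, 0.666667, 1.
f(t) = -2t⁴ + 2t³ - 2t² - t - 3: f₀=-3, f₁=-3.506173, f₂=-4.358025, f₃=-6.
(3h/8)·[f₀ + 3f₁ + 3f₂ + f₃] = 0.125·(-32.592593) = -4.0741.

-4.0741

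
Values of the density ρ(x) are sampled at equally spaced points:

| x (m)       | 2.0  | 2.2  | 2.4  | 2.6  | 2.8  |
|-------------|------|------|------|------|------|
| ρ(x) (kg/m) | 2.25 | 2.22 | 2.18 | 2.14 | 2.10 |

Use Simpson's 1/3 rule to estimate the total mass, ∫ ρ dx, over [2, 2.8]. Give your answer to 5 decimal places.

1.74333

h = 0.2, n = 4.
(h/3)·[y₀ + 4y₁ + 2y₂ + 4y₃ + y₄] = 0.066667·(26.15) = 1.74333.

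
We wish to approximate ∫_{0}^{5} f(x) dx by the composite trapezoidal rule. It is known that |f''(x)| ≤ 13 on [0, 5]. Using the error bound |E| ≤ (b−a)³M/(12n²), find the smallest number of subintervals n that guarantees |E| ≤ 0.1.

Need 1625/(12n²) ≤ 0.1.
n² ≥ 1625/(12·0.1) = 1354.17 ⇒ n ≥ 36.7990, so the smallest n is 37.

37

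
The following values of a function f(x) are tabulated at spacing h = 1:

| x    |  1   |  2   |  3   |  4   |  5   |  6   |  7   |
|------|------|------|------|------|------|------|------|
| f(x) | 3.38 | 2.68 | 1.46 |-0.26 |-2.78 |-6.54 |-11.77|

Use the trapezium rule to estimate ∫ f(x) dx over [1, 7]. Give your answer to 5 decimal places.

h = 1, n = 6.
(h/2)·[y₀ + 2y₁ + 2y₂ + 2y₃ + 2y₄ + 2y₅ + y₆] = 0.5·(-19.27) = -9.63500.

-9.63500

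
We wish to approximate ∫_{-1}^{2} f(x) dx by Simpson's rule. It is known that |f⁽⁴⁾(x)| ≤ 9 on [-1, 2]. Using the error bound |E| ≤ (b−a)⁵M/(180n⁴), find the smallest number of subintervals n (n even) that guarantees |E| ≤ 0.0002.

16

Need 2187/(180n⁴) ≤ 0.0002.
n⁴ ≥ 2187/(180·0.0002) = 60750 ⇒ n ≥ 15.6995, so the smallest even n is 16. (n must be even for Simpson's rule.)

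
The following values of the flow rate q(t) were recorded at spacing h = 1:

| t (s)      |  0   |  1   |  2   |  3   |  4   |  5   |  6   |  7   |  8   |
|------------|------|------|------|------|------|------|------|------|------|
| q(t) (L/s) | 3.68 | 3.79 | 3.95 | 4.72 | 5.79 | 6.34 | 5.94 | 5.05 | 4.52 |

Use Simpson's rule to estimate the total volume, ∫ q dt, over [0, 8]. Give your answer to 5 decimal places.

39.72000

h = 1, n = 8.
(h/3)·[y₀ + 4y₁ + 2y₂ + 4y₃ + 2y₄ + 4y₅ + 2y₆ + 4y₇ + y₈] = 0.333333·(119.16) = 39.72000.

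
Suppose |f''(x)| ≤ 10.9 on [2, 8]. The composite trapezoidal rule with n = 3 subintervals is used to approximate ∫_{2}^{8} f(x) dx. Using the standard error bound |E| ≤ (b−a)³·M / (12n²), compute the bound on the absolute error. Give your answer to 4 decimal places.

|E| ≤ (6)³·10.9 / (12·3²) = 2354.4/108 = 21.8000.

21.8000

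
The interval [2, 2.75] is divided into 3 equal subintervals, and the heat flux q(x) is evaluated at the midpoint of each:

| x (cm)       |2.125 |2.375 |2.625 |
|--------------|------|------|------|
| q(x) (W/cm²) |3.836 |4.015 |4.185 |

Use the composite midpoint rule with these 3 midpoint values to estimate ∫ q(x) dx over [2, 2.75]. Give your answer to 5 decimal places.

h = 0.25, n = 3.
h·[y(m₁) + y(m₂) + y(m₃)] = 0.25·(12.036) = 3.00900.

3.00900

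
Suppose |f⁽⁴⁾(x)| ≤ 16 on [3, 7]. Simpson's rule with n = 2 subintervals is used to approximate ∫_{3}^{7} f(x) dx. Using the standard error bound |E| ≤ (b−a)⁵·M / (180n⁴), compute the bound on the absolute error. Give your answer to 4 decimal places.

|E| ≤ (4)⁵·16 / (180·2⁴) = 16384/2880 = 5.6889.

5.6889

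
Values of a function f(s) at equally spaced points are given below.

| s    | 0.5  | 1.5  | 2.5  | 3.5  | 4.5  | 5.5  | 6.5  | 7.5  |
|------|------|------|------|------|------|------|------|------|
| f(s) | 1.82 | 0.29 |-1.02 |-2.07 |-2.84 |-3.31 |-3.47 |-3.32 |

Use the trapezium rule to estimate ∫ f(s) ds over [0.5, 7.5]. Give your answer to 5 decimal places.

h = 1, n = 7.
(h/2)·[y₀ + 2y₁ + 2y₂ + 2y₃ + 2y₄ + 2y₅ + 2y₆ + y₇] = 0.5·(-26.34) = -13.17000.

-13.17000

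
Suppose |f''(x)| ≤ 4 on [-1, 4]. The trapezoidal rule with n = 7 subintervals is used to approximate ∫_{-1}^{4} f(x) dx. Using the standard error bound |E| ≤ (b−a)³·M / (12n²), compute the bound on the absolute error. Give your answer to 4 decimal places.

|E| ≤ (5)³·4 / (12·7²) = 500/588 = 0.8503.

0.8503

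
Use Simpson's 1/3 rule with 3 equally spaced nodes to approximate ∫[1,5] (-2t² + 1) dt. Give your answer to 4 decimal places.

h = (5 − 1)/2 = 2.
Nodes t₀,…,t₂ = 1, 3, 5.
f(t) = -2t² + 1: f₀=-1, f₁=-17, f₂=-49.
(h/3)·[f₀ + 4f₁ + f₂] = 0.666667·(-118) = -78.6667.

-78.6667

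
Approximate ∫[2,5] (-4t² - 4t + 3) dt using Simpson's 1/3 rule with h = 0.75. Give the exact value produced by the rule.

-189

h = (5 − 2)/4 = 0.75.
Nodes t₀,…,t₄ = 2, 2.75, 3.5, 4.25, 5.
f(t) = -4t² - 4t + 3: f₀=-21, f₁=-38.25, f₂=-60, f₃=-86.25, f₄=-117.
(h/3)·[f₀ + 4f₁ + 2f₂ + 4f₃ + f₄] = 0.25·(-756) = -189.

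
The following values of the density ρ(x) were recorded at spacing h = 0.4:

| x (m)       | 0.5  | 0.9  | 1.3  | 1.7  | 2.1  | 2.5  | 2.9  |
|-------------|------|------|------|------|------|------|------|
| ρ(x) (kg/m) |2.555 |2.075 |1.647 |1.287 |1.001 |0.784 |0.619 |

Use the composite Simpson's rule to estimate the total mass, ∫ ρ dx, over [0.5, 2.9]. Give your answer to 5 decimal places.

3.34053

h = 0.4, n = 6.
(h/3)·[y₀ + 4y₁ + 2y₂ + 4y₃ + 2y₄ + 4y₅ + y₆] = 0.133333·(25.054) = 3.34053.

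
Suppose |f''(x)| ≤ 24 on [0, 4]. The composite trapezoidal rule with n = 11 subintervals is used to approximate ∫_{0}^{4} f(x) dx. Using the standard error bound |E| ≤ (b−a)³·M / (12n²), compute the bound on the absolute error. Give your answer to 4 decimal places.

1.0579

|E| ≤ (4)³·24 / (12·11²) = 1536/1452 = 1.0579.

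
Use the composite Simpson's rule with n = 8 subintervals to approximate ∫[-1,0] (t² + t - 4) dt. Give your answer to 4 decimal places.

-4.1667

h = (0 − (-1))/8 = 0.125.
Nodes t₀,…,t₈ = -1, -0.875, -0.75, -0.625, -0.5, -0.375, -0.25, -0.125, 0.
f(t) = t² + t - 4: f₀=-4, f₁=-4.109375, f₂=-4.1875, f₃=-4.234375, f₄=-4.25, f₅=-4.234375, f₆=-4.1875, f₇=-4.109375, f₈=-4.
(h/3)·[f₀ + 4f₁ + 2f₂ + 4f₃ + 2f₄ + 4f₅ + 2f₆ + 4f₇ + f₈] = 0.041667·(-100) = -4.1667.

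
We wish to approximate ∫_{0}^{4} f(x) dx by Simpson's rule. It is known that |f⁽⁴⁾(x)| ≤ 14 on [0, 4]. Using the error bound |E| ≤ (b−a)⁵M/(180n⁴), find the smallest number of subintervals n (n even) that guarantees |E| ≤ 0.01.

Need 14336/(180n⁴) ≤ 0.01.
n⁴ ≥ 14336/(180·0.01) = 7964.44 ⇒ n ≥ 9.4469, so the smallest even n is 10. (n must be even for Simpson's rule.)

10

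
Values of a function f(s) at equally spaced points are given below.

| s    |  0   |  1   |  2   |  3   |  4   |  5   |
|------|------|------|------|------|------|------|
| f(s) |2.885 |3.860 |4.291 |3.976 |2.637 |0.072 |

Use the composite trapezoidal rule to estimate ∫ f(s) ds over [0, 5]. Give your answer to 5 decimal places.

h = 1, n = 5.
(h/2)·[y₀ + 2y₁ + 2y₂ + 2y₃ + 2y₄ + y₅] = 0.5·(32.485) = 16.24250.

16.24250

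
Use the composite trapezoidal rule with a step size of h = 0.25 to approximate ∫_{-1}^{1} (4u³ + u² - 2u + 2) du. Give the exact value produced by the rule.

h = (1 − (-1))/8 = 0.25.
Nodes u₀,…,u₈ = -1, -0.75, -0.5, -0.25, 0, 0.25, 0.5, 0.75, 1.
f(u) = 4u³ + u² - 2u + 2: f₀=1, f₁=2.375, f₂=2.75, f₃=2.5, f₄=2, f₅=1.625, f₆=1.75, f₇=2.75, f₈=5.
(h/2)·[f₀ + 2f₁ + 2f₂ + 2f₃ + 2f₄ + 2f₅ + 2f₆ + 2f₇ + f₈] = 0.125·(37.5) = 4.6875.

4.6875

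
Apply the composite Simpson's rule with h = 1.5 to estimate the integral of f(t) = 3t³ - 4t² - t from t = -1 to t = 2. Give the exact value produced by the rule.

h = (2 − (-1))/2 = 1.5.
Nodes t₀,…,t₂ = -1, 0.5, 2.
f(t) = 3t³ - 4t² - t: f₀=-6, f₁=-1.125, f₂=6.
(h/3)·[f₀ + 4f₁ + f₂] = 0.5·(-4.5) = -2.25.

-2.25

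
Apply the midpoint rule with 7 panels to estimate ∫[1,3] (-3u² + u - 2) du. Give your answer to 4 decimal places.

h = (3 − 1)/7 = 0.285714.
Midpoints m₁,…,m₇ = 1.142857, 1.428571, 1.714286, 2, 2.285714, 2.571429, 2.857143.
f(m₁)=-4.775510, f(m₂)=-6.693878, f(m₃)=-9.102041, f(m₄)=-12, f(m₅)=-15.387755, f(m₆)=-19.265306, f(m₇)=-23.632653.
h·[f(m₁) + f(m₂) + f(m₃) + f(m₄) + f(m₅) + f(m₆) + f(m₇)] = 0.285714·(-90.857143) = -25.9592.

-25.9592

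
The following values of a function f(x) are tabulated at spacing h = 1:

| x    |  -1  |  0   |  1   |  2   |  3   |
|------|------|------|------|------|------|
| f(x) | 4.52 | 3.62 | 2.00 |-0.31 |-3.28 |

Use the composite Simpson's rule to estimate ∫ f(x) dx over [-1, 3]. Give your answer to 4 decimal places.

h = 1, n = 4.
(h/3)·[y₀ + 4y₁ + 2y₂ + 4y₃ + y₄] = 0.333333·(18.48) = 6.1600.

6.1600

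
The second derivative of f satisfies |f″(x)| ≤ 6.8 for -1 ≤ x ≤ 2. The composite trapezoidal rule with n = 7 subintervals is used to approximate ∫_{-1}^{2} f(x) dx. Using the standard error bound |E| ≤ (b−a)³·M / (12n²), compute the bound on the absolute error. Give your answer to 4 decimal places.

0.3122

|E| ≤ (3)³·6.8 / (12·7²) = 183.6/588 = 0.3122.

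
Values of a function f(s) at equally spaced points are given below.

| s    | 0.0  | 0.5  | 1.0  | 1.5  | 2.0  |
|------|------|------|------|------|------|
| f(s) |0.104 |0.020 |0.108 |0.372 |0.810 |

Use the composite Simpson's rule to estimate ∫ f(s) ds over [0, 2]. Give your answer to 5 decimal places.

0.44967

h = 0.5, n = 4.
(h/3)·[y₀ + 4y₁ + 2y₂ + 4y₃ + y₄] = 0.166667·(2.698) = 0.44967.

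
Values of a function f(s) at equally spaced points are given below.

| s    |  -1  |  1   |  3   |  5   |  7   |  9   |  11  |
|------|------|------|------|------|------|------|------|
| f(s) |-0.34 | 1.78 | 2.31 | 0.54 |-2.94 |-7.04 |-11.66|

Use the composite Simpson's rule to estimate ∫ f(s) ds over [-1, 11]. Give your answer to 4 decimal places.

-21.4267

h = 2, n = 6.
(h/3)·[y₀ + 4y₁ + 2y₂ + 4y₃ + 2y₄ + 4y₅ + y₆] = 0.666667·(-32.14) = -21.4267.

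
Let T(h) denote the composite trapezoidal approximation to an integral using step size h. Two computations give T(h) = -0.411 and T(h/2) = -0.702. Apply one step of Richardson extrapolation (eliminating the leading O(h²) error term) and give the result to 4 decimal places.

R = (4·T(h/2) − T(h)) / 3 = (4·(-0.702) − (-0.411))/3 = (-2.397)/3 = -0.7990.

-0.7990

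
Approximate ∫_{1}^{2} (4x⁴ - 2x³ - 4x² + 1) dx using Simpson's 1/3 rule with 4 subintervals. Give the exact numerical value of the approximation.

h = (2 − 1)/4 = 0.25.
Nodes x₀,…,x₄ = 1, 1.25, 1.5, 1.75, 2.
f(x) = 4x⁴ - 2x³ - 4x² + 1: f₀=-1, f₁=0.609375, f₂=5.5, f₃=15.546875, f₄=33.
(h/3)·[f₀ + 4f₁ + 2f₂ + 4f₃ + f₄] = 0.083333·(107.625) = 8.96875.

8.96875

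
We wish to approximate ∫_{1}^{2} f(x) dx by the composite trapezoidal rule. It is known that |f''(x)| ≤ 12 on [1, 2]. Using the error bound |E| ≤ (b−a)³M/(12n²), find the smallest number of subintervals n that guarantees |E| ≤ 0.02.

8

Need 12/(12n²) ≤ 0.02.
n² ≥ 12/(12·0.02) = 50 ⇒ n ≥ 7.0711, so the smallest n is 8.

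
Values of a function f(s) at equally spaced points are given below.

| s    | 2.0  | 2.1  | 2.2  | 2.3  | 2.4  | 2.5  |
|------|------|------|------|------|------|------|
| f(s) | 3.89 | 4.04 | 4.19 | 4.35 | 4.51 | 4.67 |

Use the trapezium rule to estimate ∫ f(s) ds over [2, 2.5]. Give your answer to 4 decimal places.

h = 0.1, n = 5.
(h/2)·[y₀ + 2y₁ + 2y₂ + 2y₃ + 2y₄ + y₅] = 0.05·(42.74) = 2.1370.

2.1370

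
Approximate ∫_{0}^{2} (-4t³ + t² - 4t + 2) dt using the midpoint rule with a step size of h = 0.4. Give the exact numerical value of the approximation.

-17.04

h = (2 − 0)/5 = 0.4.
Midpoints m₁,…,m₅ = 0.2, 0.6, 1, 1.4, 1.8.
f(m₁)=1.208, f(m₂)=-0.904, f(m₃)=-5, f(m₄)=-12.616, f(m₅)=-25.288.
h·[f(m₁) + f(m₂) + f(m₃) + f(m₄) + f(m₅)] = 0.4·(-42.6) = -17.04.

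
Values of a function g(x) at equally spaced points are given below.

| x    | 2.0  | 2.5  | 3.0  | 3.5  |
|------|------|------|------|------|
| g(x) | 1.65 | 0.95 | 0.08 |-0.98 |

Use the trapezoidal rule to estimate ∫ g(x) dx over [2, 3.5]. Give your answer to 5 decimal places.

h = 0.5, n = 3.
(h/2)·[y₀ + 2y₁ + 2y₂ + y₃] = 0.25·(2.73) = 0.68250.

0.68250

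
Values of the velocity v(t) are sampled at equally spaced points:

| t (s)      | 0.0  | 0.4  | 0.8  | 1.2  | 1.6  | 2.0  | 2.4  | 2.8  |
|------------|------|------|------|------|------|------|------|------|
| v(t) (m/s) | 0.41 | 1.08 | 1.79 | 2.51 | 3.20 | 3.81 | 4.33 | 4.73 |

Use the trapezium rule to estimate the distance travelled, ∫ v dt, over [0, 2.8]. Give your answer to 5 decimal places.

7.71600

h = 0.4, n = 7.
(h/2)·[y₀ + 2y₁ + 2y₂ + 2y₃ + 2y₄ + 2y₅ + 2y₆ + y₇] = 0.2·(38.58) = 7.71600.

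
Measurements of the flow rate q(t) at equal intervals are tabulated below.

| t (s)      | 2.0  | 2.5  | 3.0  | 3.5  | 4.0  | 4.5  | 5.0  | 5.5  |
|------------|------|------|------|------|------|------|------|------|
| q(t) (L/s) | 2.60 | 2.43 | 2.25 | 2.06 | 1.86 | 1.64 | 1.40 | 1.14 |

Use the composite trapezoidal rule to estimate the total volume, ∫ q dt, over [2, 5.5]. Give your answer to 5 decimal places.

6.75500

h = 0.5, n = 7.
(h/2)·[y₀ + 2y₁ + 2y₂ + 2y₃ + 2y₄ + 2y₅ + 2y₆ + y₇] = 0.25·(27.02) = 6.75500.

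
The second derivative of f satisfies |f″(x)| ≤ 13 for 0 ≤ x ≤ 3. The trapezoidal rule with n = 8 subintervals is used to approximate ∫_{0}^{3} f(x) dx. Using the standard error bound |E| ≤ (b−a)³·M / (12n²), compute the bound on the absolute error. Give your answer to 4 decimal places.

|E| ≤ (3)³·13 / (12·8²) = 351/768 = 0.4570.

0.4570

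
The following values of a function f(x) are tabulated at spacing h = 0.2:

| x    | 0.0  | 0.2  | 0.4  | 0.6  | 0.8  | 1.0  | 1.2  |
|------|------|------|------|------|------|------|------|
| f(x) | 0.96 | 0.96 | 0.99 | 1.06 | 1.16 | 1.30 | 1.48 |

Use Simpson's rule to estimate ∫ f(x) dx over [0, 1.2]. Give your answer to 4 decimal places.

h = 0.2, n = 6.
(h/3)·[y₀ + 4y₁ + 2y₂ + 4y₃ + 2y₄ + 4y₅ + y₆] = 0.066667·(20.02) = 1.3347.

1.3347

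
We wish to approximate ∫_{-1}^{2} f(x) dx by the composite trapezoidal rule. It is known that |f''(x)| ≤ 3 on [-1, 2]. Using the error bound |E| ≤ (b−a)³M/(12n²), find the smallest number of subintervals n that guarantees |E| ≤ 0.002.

Need 81/(12n²) ≤ 0.002.
n² ≥ 81/(12·0.002) = 3375 ⇒ n ≥ 58.0948, so the smallest n is 59.

59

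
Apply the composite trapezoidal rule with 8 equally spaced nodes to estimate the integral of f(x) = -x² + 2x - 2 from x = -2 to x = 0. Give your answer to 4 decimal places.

h = (0 − (-2))/7 = 0.285714.
Nodes x₀,…,x₇ = -2, -1.714286, -1.428571, -1.142857, -0.857143, -0.571429, -0.285714, 0.
f(x) = -x² + 2x - 2: f₀=-10, f₁=-8.367347, f₂=-6.897959, f₃=-5.591837, f₄=-4.448980, f₅=-3.469388, f₆=-2.653061, f₇=-2.
(h/2)·[f₀ + 2f₁ + 2f₂ + 2f₃ + 2f₄ + 2f₅ + 2f₆ + f₇] = 0.142857·(-74.857143) = -10.6939.

-10.6939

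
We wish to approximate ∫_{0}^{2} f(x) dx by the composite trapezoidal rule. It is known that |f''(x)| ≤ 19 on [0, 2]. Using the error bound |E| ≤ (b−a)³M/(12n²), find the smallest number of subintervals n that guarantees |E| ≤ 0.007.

Need 152/(12n²) ≤ 0.007.
n² ≥ 152/(12·0.007) = 1809.52 ⇒ n ≥ 42.5385, so the smallest n is 43.

43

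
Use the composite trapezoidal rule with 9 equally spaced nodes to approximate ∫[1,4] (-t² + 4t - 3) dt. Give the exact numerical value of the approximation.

h = (4 − 1)/8 = 0.375.
Nodes t₀,…,t₈ = 1, 1.375, 1.75, 2.125, 2.5, 2.875, 3.25, 3.625, 4.
f(t) = -t² + 4t - 3: f₀=0, f₁=0.609375, f₂=0.9375, f₃=0.984375, f₄=0.75, f₅=0.234375, f₆=-0.5625, f₇=-1.640625, f₈=-3.
(h/2)·[f₀ + 2f₁ + 2f₂ + 2f₃ + 2f₄ + 2f₅ + 2f₆ + 2f₇ + f₈] = 0.1875·(-0.375) = -0.0703125.

-0.0703125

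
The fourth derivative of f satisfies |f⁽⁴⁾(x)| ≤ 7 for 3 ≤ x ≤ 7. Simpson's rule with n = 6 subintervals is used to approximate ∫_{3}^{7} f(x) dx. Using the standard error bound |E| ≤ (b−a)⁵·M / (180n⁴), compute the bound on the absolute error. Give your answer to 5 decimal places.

0.03073

|E| ≤ (4)⁵·7 / (180·6⁴) = 7168/233280 = 0.03073.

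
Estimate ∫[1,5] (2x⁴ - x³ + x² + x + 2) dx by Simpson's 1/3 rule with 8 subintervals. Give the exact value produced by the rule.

h = (5 − 1)/8 = 0.5.
Nodes x₀,…,x₈ = 1, 1.5, 2, 2.5, 3, 3.5, 4, 4.5, 5.
f(x) = 2x⁴ - x³ + x² + x + 2: f₀=5, f₁=12.5, f₂=32, f₃=73.25, f₄=149, f₅=275, f₆=470, f₇=755.75, f₈=1157.
(h/3)·[f₀ + 4f₁ + 2f₂ + 4f₃ + 2f₄ + 4f₅ + 2f₆ + 4f₇ + f₈] = 0.166667·(6930) = 1155.

1155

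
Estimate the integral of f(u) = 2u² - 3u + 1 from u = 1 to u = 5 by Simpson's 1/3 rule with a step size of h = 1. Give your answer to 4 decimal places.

50.6667

h = (5 − 1)/4 = 1.
Nodes u₀,…,u₄ = 1, 2, 3, 4, 5.
f(u) = 2u² - 3u + 1: f₀=0, f₁=3, f₂=10, f₃=21, f₄=36.
(h/3)·[f₀ + 4f₁ + 2f₂ + 4f₃ + f₄] = 0.333333·(152) = 50.6667.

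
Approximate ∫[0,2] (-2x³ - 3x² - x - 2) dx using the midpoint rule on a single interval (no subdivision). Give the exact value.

-16

M = (b−a)·f(1) = 2·(-8) = -16.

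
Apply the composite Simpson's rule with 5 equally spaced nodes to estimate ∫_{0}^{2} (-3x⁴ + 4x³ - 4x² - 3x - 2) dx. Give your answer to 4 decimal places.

-23.9167

h = (2 − 0)/4 = 0.5.
Nodes x₀,…,x₄ = 0, 0.5, 1, 1.5, 2.
f(x) = -3x⁴ + 4x³ - 4x² - 3x - 2: f₀=-2, f₁=-4.1875, f₂=-8, f₃=-17.1875, f₄=-40.
(h/3)·[f₀ + 4f₁ + 2f₂ + 4f₃ + f₄] = 0.166667·(-143.5) = -23.9167.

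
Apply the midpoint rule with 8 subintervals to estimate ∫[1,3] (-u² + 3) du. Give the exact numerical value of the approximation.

h = (3 − 1)/8 = 0.25.
Midpoints m₁,…,m₈ = 1.125, 1.375, 1.625, 1.875, 2.125, 2.375, 2.625, 2.875.
f(m₁)=1.734375, f(m₂)=1.109375, f(m₃)=0.359375, f(m₄)=-0.515625, f(m₅)=-1.515625, f(m₆)=-2.640625, f(m₇)=-3.890625, f(m₈)=-5.265625.
h·[f(m₁) + f(m₂) + f(m₃) + f(m₄) + f(m₅) + f(m₆) + f(m₇) + f(m₈)] = 0.25·(-10.625) = -2.65625.

-2.65625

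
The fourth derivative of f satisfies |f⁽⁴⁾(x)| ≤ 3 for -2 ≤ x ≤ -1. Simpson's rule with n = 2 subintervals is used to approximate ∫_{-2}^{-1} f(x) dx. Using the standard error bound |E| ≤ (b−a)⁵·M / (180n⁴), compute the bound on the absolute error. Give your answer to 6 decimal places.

0.001042

|E| ≤ (1)⁵·3 / (180·2⁴) = 3/2880 = 0.001042.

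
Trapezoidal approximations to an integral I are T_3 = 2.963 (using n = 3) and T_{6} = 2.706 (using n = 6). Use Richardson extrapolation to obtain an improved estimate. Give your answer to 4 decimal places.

R = (4·T_{6} − T_3) / 3 = (4·2.706 − 2.963)/3 = (7.861)/3 = 2.6203.

2.6203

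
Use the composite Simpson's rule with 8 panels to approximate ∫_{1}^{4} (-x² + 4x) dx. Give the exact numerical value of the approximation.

9

h = (4 − 1)/8 = 0.375.
Nodes x₀,…,x₈ = 1, 1.375, 1.75, 2.125, 2.5, 2.875, 3.25, 3.625, 4.
f(x) = -x² + 4x: f₀=3, f₁=3.609375, f₂=3.9375, f₃=3.984375, f₄=3.75, f₅=3.234375, f₆=2.4375, f₇=1.359375, f₈=0.
(h/3)·[f₀ + 4f₁ + 2f₂ + 4f₃ + 2f₄ + 4f₅ + 2f₆ + 4f₇ + f₈] = 0.125·(72) = 9.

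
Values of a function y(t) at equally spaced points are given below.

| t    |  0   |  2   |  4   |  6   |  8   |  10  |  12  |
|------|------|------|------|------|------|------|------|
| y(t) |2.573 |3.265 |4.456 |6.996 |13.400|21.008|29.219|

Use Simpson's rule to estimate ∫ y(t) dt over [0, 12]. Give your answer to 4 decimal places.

128.3867

h = 2, n = 6.
(h/3)·[y₀ + 4y₁ + 2y₂ + 4y₃ + 2y₄ + 4y₅ + y₆] = 0.666667·(192.580) = 128.3867.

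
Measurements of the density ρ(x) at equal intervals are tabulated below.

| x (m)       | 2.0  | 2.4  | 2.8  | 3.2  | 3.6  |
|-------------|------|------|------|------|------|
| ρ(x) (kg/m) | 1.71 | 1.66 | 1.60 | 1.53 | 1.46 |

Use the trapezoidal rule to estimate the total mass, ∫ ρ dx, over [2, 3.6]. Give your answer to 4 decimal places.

2.5500

h = 0.4, n = 4.
(h/2)·[y₀ + 2y₁ + 2y₂ + 2y₃ + y₄] = 0.2·(12.75) = 2.5500.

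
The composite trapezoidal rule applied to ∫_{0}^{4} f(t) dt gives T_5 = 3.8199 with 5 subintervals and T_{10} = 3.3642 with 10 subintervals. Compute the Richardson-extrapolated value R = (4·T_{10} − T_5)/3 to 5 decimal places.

R = (4·T_{10} − T_5) / 3 = (4·3.3642 − 3.8199)/3 = (9.6369)/3 = 3.21230.

3.21230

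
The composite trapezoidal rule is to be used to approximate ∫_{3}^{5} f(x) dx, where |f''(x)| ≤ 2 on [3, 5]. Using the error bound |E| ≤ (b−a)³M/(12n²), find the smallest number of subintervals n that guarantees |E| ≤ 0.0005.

52

Need 16/(12n²) ≤ 0.0005.
n² ≥ 16/(12·0.0005) = 2666.67 ⇒ n ≥ 51.6398, so the smallest n is 52.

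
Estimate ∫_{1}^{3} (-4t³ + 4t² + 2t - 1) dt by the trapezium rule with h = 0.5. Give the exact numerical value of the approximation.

-41

h = (3 − 1)/4 = 0.5.
Nodes t₀,…,t₄ = 1, 1.5, 2, 2.5, 3.
f(t) = -4t³ + 4t² + 2t - 1: f₀=1, f₁=-2.5, f₂=-13, f₃=-33.5, f₄=-67.
(h/2)·[f₀ + 2f₁ + 2f₂ + 2f₃ + f₄] = 0.25·(-164) = -41.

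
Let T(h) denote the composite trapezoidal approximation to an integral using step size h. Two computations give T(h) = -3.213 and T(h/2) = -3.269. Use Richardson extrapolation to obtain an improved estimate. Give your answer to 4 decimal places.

R = (4·T(h/2) − T(h)) / 3 = (4·(-3.269) − (-3.213))/3 = (-9.863)/3 = -3.2877.

-3.2877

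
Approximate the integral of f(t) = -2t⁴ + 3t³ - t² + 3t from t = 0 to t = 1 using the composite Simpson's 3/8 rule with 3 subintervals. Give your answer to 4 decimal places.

1.5093

h = (1 − 0)/3 = 0.333333.
Nodes t₀,…,t₃ = 0, 0.333333, 0.666667, 1.
f(t) = -2t⁴ + 3t³ - t² + 3t: f₀=0, f₁=0.975309, f₂=2.049383, f₃=3.
(3h/8)·[f₀ + 3f₁ + 3f₂ + f₃] = 0.125·(12.074074) = 1.5093.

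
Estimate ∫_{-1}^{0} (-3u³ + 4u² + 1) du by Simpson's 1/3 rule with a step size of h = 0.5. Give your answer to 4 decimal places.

3.0833

h = (0 − (-1))/2 = 0.5.
Nodes u₀,…,u₂ = -1, -0.5, 0.
f(u) = -3u³ + 4u² + 1: f₀=8, f₁=2.375, f₂=1.
(h/3)·[f₀ + 4f₁ + f₂] = 0.166667·(18.5) = 3.0833.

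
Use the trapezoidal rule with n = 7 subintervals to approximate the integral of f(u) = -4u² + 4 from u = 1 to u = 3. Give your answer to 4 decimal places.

h = (3 − 1)/7 = 0.285714.
Nodes u₀,…,u₇ = 1, 1.285714, 1.571429, 1.857143, 2.142857, 2.428571, 2.714286, 3.
f(u) = -4u² + 4: f₀=0, f₁=-2.612245, f₂=-5.877551, f₃=-9.795918, f₄=-14.367347, f₅=-19.591837, f₆=-25.469388, f₇=-32.
(h/2)·[f₀ + 2f₁ + 2f₂ + 2f₃ + 2f₄ + 2f₅ + 2f₆ + f₇] = 0.142857·(-187.428571) = -26.7755.

-26.7755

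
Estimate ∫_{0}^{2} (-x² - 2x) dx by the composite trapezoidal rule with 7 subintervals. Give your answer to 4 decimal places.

h = (2 − 0)/7 = 0.285714.
Nodes x₀,…,x₇ = 0, 0.285714, 0.571429, 0.857143, 1.142857, 1.428571, 1.714286, 2.
f(x) = -x² - 2x: f₀=0, f₁=-0.653061, f₂=-1.469388, f₃=-2.448980, f₄=-3.591837, f₅=-4.897959, f₆=-6.367347, f₇=-8.
(h/2)·[f₀ + 2f₁ + 2f₂ + 2f₃ + 2f₄ + 2f₅ + 2f₆ + f₇] = 0.142857·(-46.857143) = -6.6939.

-6.6939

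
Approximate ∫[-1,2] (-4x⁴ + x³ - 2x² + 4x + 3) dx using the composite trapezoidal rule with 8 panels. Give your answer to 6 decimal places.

h = (2 − (-1))/8 = 0.375.
Nodes x₀,…,x₈ = -1, -0.625, -0.25, 0.125, 0.5, 0.875, 1.25, 1.625, 2.
f(x) = -4x⁴ + x³ - 2x² + 4x + 3: f₀=-8, f₁=-1.1357421875, f₂=1.84375, f₃=3.4697265625, f₄=4.375, f₅=3.2939453125, f₆=-2.9375, f₇=-19.3818359375, f₈=-53.
(h/2)·[f₀ + 2f₁ + 2f₂ + 2f₃ + 2f₄ + 2f₅ + 2f₆ + 2f₇ + f₈] = 0.1875·(-81.9453125) = -15.364746.

-15.364746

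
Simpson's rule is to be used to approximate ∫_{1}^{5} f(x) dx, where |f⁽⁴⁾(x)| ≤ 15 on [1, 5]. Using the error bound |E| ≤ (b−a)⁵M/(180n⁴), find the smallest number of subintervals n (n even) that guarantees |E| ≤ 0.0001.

Need 15360/(180n⁴) ≤ 0.0001.
n⁴ ≥ 15360/(180·0.0001) = 853333 ⇒ n ≥ 30.3934, so the smallest even n is 32. (n must be even for Simpson's rule.)

32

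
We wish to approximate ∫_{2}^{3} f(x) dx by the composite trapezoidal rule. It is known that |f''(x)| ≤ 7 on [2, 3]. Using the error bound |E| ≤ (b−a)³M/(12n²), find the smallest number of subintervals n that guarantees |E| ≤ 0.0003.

45

Need 7/(12n²) ≤ 0.0003.
n² ≥ 7/(12·0.0003) = 1944.44 ⇒ n ≥ 44.0959, so the smallest n is 45.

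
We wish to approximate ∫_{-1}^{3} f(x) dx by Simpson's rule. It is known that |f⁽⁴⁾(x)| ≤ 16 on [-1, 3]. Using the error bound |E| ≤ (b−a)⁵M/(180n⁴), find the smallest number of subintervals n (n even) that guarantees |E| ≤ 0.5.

4

Need 16384/(180n⁴) ≤ 0.5.
n⁴ ≥ 16384/(180·0.5) = 182.044 ⇒ n ≥ 3.6732, so the smallest even n is 4. (n must be even for Simpson's rule.)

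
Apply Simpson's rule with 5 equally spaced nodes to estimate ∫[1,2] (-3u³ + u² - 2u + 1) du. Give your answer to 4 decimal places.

-10.9167

h = (2 − 1)/4 = 0.25.
Nodes u₀,…,u₄ = 1, 1.25, 1.5, 1.75, 2.
f(u) = -3u³ + u² - 2u + 1: f₀=-3, f₁=-5.796875, f₂=-9.875, f₃=-15.515625, f₄=-23.
(h/3)·[f₀ + 4f₁ + 2f₂ + 4f₃ + f₄] = 0.083333·(-131) = -10.9167.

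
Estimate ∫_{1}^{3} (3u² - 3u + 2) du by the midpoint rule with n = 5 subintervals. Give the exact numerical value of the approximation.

h = (3 − 1)/5 = 0.4.
Midpoints m₁,…,m₅ = 1.2, 1.6, 2, 2.4, 2.8.
f(m₁)=2.72, f(m₂)=4.88, f(m₃)=8, f(m₄)=12.08, f(m₅)=17.12.
h·[f(m₁) + f(m₂) + f(m₃) + f(m₄) + f(m₅)] = 0.4·(44.8) = 17.92.

17.92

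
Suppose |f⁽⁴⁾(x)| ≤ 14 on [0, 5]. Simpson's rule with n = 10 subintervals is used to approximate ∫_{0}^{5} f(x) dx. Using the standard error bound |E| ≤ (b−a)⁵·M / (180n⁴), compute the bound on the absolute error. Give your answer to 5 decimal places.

|E| ≤ (5)⁵·14 / (180·10⁴) = 43750/1800000 = 0.02431.

0.02431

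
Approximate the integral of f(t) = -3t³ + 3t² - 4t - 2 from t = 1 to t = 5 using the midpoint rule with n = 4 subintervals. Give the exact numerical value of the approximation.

h = (5 − 1)/4 = 1.
Midpoints m₁,…,m₄ = 1.5, 2.5, 3.5, 4.5.
f(m₁)=-11.375, f(m₂)=-40.125, f(m₃)=-107.875, f(m₄)=-232.625.
h·[f(m₁) + f(m₂) + f(m₃) + f(m₄)] = 1·(-392) = -392.

-392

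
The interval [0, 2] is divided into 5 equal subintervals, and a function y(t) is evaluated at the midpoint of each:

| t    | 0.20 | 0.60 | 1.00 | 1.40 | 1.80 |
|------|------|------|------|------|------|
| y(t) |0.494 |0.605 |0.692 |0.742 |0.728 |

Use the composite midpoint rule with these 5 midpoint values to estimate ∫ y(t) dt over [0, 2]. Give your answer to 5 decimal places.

1.30440

h = 0.4, n = 5.
h·[y(m₁) + y(m₂) + y(m₃) + y(m₄) + y(m₅)] = 0.4·(3.261) = 1.30440.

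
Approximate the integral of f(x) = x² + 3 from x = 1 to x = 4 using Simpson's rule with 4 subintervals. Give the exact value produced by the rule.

h = (4 − 1)/4 = 0.75.
Nodes x₀,…,x₄ = 1, 1.75, 2.5, 3.25, 4.
f(x) = x² + 3: f₀=4, f₁=6.0625, f₂=9.25, f₃=13.5625, f₄=19.
(h/3)·[f₀ + 4f₁ + 2f₂ + 4f₃ + f₄] = 0.25·(120) = 30.

30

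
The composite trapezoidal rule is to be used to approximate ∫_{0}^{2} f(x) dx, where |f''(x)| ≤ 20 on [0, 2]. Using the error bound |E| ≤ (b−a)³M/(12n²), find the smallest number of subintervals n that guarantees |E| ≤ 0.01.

37

Need 160/(12n²) ≤ 0.01.
n² ≥ 160/(12·0.01) = 1333.33 ⇒ n ≥ 36.5148, so the smallest n is 37.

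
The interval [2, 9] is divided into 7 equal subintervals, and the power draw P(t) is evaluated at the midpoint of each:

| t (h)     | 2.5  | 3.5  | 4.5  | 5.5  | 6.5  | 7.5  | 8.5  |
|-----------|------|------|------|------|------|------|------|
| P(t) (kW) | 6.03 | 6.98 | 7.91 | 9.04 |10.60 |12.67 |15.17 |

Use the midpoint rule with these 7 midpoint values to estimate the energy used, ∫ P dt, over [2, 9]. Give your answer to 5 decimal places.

68.40000

h = 1, n = 7.
h·[y(m₁) + y(m₂) + y(m₃) + y(m₄) + y(m₅) + y(m₆) + y(m₇)] = 1·(68.40) = 68.40000.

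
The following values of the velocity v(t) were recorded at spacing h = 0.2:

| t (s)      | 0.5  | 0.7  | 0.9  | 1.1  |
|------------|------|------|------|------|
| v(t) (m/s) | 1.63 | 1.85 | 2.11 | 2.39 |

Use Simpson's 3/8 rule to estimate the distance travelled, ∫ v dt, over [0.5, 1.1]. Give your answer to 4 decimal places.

h = 0.2, n = 3.
(3h/8)·[y₀ + 3y₁ + 3y₂ + y₃] = 0.075·(15.90) = 1.1925.

1.1925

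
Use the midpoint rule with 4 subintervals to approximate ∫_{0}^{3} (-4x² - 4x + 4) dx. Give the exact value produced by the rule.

h = (3 − 0)/4 = 0.75.
Midpoints m₁,…,m₄ = 0.375, 1.125, 1.875, 2.625.
f(m₁)=1.9375, f(m₂)=-5.5625, f(m₃)=-17.5625, f(m₄)=-34.0625.
h·[f(m₁) + f(m₂) + f(m₃) + f(m₄)] = 0.75·(-55.25) = -41.4375.

-41.4375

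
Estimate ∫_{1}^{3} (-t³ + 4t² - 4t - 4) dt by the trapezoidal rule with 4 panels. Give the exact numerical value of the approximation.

-9.5

h = (3 − 1)/4 = 0.5.
Nodes t₀,…,t₄ = 1, 1.5, 2, 2.5, 3.
f(t) = -t³ + 4t² - 4t - 4: f₀=-5, f₁=-4.375, f₂=-4, f₃=-4.625, f₄=-7.
(h/2)·[f₀ + 2f₁ + 2f₂ + 2f₃ + f₄] = 0.25·(-38) = -9.5.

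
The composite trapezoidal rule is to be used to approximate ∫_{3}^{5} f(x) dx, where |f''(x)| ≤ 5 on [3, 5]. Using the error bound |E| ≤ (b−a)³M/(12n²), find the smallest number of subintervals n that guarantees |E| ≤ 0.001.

58

Need 40/(12n²) ≤ 0.001.
n² ≥ 40/(12·0.001) = 3333.33 ⇒ n ≥ 57.7350, so the smallest n is 58.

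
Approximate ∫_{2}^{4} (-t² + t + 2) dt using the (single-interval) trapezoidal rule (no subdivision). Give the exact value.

-10

T = (b−a)/2 · [f(2) + f(4)] = 1·[0 + (-10)] = -10.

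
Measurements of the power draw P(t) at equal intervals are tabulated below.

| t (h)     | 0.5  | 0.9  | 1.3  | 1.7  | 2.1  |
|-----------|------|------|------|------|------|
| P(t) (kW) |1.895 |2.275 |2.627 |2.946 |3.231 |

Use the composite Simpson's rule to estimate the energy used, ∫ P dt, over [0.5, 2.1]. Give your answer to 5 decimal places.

4.16853

h = 0.4, n = 4.
(h/3)·[y₀ + 4y₁ + 2y₂ + 4y₃ + y₄] = 0.133333·(31.264) = 4.16853.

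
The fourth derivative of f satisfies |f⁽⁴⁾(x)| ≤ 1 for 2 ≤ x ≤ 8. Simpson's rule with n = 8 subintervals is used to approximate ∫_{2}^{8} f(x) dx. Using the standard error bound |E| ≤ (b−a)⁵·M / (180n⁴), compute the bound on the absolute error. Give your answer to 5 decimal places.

|E| ≤ (6)⁵·1 / (180·8⁴) = 7776/737280 = 0.01055.

0.01055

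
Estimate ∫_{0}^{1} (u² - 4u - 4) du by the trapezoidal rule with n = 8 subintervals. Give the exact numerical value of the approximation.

h = (1 − 0)/8 = 0.125.
Nodes u₀,…,u₈ = 0, 0.125, 0.25, 0.375, 0.5, 0.625, 0.75, 0.875, 1.
f(u) = u² - 4u - 4: f₀=-4, f₁=-4.484375, f₂=-4.9375, f₃=-5.359375, f₄=-5.75, f₅=-6.109375, f₆=-6.4375, f₇=-6.734375, f₈=-7.
(h/2)·[f₀ + 2f₁ + 2f₂ + 2f₃ + 2f₄ + 2f₅ + 2f₆ + 2f₇ + f₈] = 0.0625·(-90.625) = -5.6640625.

-5.6640625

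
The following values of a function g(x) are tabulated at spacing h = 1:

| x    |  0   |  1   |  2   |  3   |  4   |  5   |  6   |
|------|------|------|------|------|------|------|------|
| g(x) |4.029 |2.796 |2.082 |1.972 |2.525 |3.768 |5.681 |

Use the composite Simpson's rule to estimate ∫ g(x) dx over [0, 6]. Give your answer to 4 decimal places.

h = 1, n = 6.
(h/3)·[y₀ + 4y₁ + 2y₂ + 4y₃ + 2y₄ + 4y₅ + y₆] = 0.333333·(53.068) = 17.6893.

17.6893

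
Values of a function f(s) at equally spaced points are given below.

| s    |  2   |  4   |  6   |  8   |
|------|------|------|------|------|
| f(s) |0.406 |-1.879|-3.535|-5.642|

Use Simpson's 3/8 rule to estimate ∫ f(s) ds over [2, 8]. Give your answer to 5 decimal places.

h = 2, n = 3.
(3h/8)·[y₀ + 3y₁ + 3y₂ + y₃] = 0.75·(-21.478) = -16.10850.

-16.10850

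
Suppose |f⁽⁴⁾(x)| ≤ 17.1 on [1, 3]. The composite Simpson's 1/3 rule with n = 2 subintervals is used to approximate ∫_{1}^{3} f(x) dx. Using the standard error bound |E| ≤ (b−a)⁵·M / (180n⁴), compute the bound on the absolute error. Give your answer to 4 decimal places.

0.1900

|E| ≤ (2)⁵·17.1 / (180·2⁴) = 547.2/2880 = 0.1900.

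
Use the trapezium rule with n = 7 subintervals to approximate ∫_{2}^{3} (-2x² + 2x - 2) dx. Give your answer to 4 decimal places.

-9.6735

h = (3 − 2)/7 = 0.142857.
Nodes x₀,…,x₇ = 2, 2.142857, 2.285714, 2.428571, 2.571429, 2.714286, 2.857143, 3.
f(x) = -2x² + 2x - 2: f₀=-6, f₁=-6.897959, f₂=-7.877551, f₃=-8.938776, f₄=-10.081633, f₅=-11.306122, f₆=-12.612245, f₇=-14.
(h/2)·[f₀ + 2f₁ + 2f₂ + 2f₃ + 2f₄ + 2f₅ + 2f₆ + f₇] = 0.071429·(-135.428571) = -9.6735.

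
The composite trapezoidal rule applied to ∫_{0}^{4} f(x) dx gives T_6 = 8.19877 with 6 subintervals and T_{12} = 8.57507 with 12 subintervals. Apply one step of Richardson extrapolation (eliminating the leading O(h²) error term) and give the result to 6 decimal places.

R = (4·T_{12} − T_6) / 3 = (4·8.57507 − 8.19877)/3 = (26.10151)/3 = 8.700503.

8.700503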